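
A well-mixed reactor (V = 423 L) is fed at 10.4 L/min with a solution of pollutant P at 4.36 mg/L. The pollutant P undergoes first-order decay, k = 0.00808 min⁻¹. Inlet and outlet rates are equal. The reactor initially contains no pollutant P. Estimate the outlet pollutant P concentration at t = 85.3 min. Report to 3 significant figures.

3.08 mg/L

Species balance: V dC/dt = Q C_in − Q C − k V C.
This is linear with rate a = Q/V + k = 0.032666 min⁻¹.
C_ss = Q C_in/(Q + kV) = 3.2816 mg/L; C(t) = C_ss + (C₀ − C_ss) e^(−a t).
C(85.3) = 3.2816 + (-3.2816)·e^(−0.032666·85.3) = 3.2816 + (-3.2816)·0.061641 = 3.0793 mg/L.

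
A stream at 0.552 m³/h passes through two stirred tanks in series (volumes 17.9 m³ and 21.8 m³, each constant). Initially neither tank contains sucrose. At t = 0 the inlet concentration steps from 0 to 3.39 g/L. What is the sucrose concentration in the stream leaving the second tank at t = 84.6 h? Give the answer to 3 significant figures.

Time constants: τᵢ = Vᵢ/Q for each well-mixed tank.
τ₁ = 17.9/0.552 = 32.428 h; τ₂ = 21.8/0.552 = 39.493 h.
Solving the cascade with C₁(0)=C₂(0)=0 gives C₂(t) = C_in[1 − (τ₁ e^(−t/τ₁) − τ₂ e^(−t/τ₂))/(τ₁ − τ₂)].
At t = 84.6: e^(−t/τ₁) = 0.073616, e^(−t/τ₂) = 0.11740.
C₂ = 3.39·[1 − (32.428·0.073616 − 39.493·0.11740)/(-7.0652)] = 3.39·0.68164 = 2.3108 g/L.

2.31 g/L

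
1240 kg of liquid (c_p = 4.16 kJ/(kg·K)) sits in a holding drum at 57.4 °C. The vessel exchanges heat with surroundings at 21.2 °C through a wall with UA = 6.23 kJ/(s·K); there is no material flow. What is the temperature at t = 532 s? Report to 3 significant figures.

40.2 °C

Lumped-capacitance energy balance: M c_p dT/dt = UA(T_amb − T).
dT/dt = (T_ss − T)/τ with T_ss = T_amb = 21.200 °C, τ = M c_p/UA = 1240·4.16/6.23 = 827.99 s.
T approaches T_ss exponentially: T(t) = T_ss + (T₀ − T_ss) e^(−t/τ).
T(532) = 21.200 + (36.200)·0.52597 = 40.240 °C.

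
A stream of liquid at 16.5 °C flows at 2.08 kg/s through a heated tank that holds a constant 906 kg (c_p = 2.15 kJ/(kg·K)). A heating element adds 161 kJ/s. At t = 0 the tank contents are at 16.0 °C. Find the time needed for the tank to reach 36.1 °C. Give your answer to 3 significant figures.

348 s

M c_p dT/dt = ṁ c_p (T_in − T) + Q̇.
τ = M/ṁ = 435.58 s; T_ss = T_in + Q̇/(ṁ c_p) = 52.502 °C.
T(t) = T_ss + (T₀ − T_ss) e^(−t/τ). Set T = 36.1:
e^(−t/τ) = (36.1 − 52.502)/(16.0 − 52.502) = 0.44934
t = −435.58 · ln(0.44934) = 348.45 s.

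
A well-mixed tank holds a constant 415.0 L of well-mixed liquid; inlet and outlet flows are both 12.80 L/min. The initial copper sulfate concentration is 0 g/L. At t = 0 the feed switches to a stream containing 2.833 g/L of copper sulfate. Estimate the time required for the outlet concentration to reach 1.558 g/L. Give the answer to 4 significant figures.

25.89 min

Species balance: V dC/dt = Q(C_in − C) ⇒ τ = V/Q = 32.4219 min.
C(t) = C_in + (C₀ − C_in) e^(−t/τ). Set C = 1.558 and solve for t:
e^(−t/τ) = (C − C_in)/(C₀ − C_in) = (1.558 − 2.833)/(0 − 2.833) = 0.450053
t = −τ ln(…) = 32.4219 × 0.798390 = 25.8853 min.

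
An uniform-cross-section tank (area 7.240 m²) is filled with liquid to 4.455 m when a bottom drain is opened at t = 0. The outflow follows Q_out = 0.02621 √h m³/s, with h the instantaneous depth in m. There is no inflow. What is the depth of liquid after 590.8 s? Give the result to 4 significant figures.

With no inflow, A dh/dt = −0.02621 √h.
This is separable: 2 d(√h)/dt = −0.02621/A, so √h = √h₀ − (0.02621/(2A)) t.
√h = √4.455 − 0.02621·590.8/(2·7.240) = 2.11069 − 1.06940 = 1.04129.
h = 1.04129² = 1.08429 m.

1.084 m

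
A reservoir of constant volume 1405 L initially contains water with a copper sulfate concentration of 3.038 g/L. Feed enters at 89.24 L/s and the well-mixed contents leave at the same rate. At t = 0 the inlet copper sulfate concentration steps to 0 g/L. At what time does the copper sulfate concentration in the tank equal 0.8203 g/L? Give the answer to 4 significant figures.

20.61 s

Accumulation = in − out for the solute gives V dC/dt = Q(C_in − C), so τ = V/Q = 15.7441 s.
C(t) = C_in + (C₀ − C_in) e^(−t/τ). Set C = 0.8203 and solve for t:
e^(−t/τ) = (C − C_in)/(C₀ − C_in) = (0.8203 − 0)/(3.038 − 0) = 0.270013
t = −τ ln(…) = 15.7441 × 1.30928 = 20.6135 s.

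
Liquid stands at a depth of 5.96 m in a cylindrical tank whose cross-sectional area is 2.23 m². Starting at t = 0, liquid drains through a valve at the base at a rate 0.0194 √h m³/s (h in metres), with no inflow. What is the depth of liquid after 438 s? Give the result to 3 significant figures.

With no inflow, A dh/dt = −0.0194 √h.
∫ h^(−1/2) dh = −(0.0194/A) ∫ dt, giving 2√h = 2√h₀ − (0.0194/A) t.
√h = √5.96 − 0.0194·438/(2·2.23) = 2.4413 − 1.9052 = 0.53611.
h = 0.53611² = 0.28741 m.

0.287 m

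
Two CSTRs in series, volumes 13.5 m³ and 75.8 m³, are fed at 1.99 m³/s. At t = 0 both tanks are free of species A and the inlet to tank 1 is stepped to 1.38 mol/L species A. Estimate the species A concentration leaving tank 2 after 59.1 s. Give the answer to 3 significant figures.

Time constants: τᵢ = Vᵢ/Q for each well-mixed tank.
τ₁ = 13.5/1.99 = 6.7839 s; τ₂ = 75.8/1.99 = 38.090 s.
Tank 1: C₁ = C_in(1 − e^(−t/τ₁)). Tank 2 (τ₁ ≠ τ₂): C₂ = C_in[1 − (τ₁ e^(−t/τ₁) − τ₂ e^(−t/τ₂))/(τ₁ − τ₂)].
At t = 59.1: e^(−t/τ₁) = 0.00016464, e^(−t/τ₂) = 0.21192.
C₂ = 1.38·[1 − (6.7839·0.00016464 − 38.090·0.21192)/(-31.307)] = 1.38·0.74220 = 1.0242 mol/L.

1.02 mol/L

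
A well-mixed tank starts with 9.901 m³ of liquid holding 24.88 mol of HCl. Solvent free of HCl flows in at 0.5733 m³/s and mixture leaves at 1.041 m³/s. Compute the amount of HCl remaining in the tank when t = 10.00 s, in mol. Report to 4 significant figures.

5.995 mol

Total volume: dV/dt = Q_in − Q_out = -0.467700 m³/s, so V(t) = 9.901 − 0.467700 t and V(10.00) = 5.22400 m³.
Solute balance: dm/dt = 0 − Q_out C = −Q_out m/V(t).
Separate: dm/m = −Q_out dt/V(t) ⇒ ln(m/m₀) = −(Q_out/(Q_in−Q_out)) ln(V/V₀).
m = m₀ (V₀/V)^(Q_out/(Q_in−Q_out)) = 24.88 × (9.901/5.22400)^(-2.22579) = 5.99520 mol.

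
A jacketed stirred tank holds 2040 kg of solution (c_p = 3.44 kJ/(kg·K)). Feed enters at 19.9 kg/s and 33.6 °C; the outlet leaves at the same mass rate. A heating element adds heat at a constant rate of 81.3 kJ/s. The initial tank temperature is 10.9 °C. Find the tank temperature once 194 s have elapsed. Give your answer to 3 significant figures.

31.2 °C

Unsteady energy balance on the tank contents: M c_p dT/dt = ṁ c_p (T_in − T) + 81.3.
Rearrange: dT/dt = (T_ss − T)/τ with τ = M/ṁ = 102.51 s and T_ss = T_in + Q̇/(ṁ c_p) = 34.788 °C.
Solution: T(t) = T_ss + (T₀ − T_ss) e^(−t/τ).
T(194) = 34.788 + (-23.888)·e^(−194/102.51) = 34.788 + (-23.888)·0.15070 = 31.188 °C.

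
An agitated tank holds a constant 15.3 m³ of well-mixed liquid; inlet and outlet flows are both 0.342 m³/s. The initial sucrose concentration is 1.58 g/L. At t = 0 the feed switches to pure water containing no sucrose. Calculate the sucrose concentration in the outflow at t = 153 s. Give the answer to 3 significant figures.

0.0517 g/L

Transient balance on the dissolved component: V dC/dt = Q(C_in − C).
Rewrite as dC/dt + C/τ = C_in/τ, τ = V/Q = 44.737 s.
Integrating: C(t) = C_in + (C₀ − C_in) e^(−t/τ).
C(153) = 0 + (1.58 − 0)·e^(−153/44.737) = 0 + (1.5800)·0.032712 = 0.051686 g/L.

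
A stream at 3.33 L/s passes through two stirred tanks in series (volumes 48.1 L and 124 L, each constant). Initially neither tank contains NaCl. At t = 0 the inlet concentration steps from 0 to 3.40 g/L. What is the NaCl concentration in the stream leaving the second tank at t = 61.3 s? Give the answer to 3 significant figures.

2.36 g/L

Species balance on tank i: dCᵢ/dt = (Cᵢ₋₁ − Cᵢ)/τᵢ with τᵢ = Vᵢ/Q.
τ₁ = 48.1/3.33 = 14.444 s; τ₂ = 124/3.33 = 37.237 s.
Solving the cascade with C₁(0)=C₂(0)=0 gives C₂(t) = C_in[1 − (τ₁ e^(−t/τ₁) − τ₂ e^(−t/τ₂))/(τ₁ − τ₂)].
At t = 61.3: e^(−t/τ₁) = 0.014352, e^(−t/τ₂) = 0.19278.
C₂ = 3.40·[1 − (14.444·0.014352 − 37.237·0.19278)/(-22.793)] = 3.40·0.69414 = 2.3601 g/L.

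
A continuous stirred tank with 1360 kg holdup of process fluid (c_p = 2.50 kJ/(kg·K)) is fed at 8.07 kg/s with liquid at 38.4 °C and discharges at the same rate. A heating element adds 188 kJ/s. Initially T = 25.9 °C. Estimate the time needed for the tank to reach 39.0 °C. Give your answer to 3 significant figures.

155 s

M c_p dT/dt = ṁ c_p (T_in − T) + Q̇.
τ = M/ṁ = 168.53 s; T_ss = T_in + Q̇/(ṁ c_p) = 47.718 °C.
T(t) = T_ss + (T₀ − T_ss) e^(−t/τ). Set T = 39.0:
e^(−t/τ) = (39.0 − 47.718)/(25.9 − 47.718) = 0.39959
t = −168.53 · ln(0.39959) = 154.59 s.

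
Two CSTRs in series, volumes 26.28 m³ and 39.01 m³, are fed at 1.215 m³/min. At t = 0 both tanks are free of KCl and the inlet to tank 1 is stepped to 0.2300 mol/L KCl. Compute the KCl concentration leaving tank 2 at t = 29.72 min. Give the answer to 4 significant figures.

Time constants: τᵢ = Vᵢ/Q for each well-mixed tank.
τ₁ = 26.28/1.215 = 21.6296 min; τ₂ = 39.01/1.215 = 32.1070 min.
Solving the cascade with C₁(0)=C₂(0)=0 gives C₂(t) = C_in[1 − (τ₁ e^(−t/τ₁) − τ₂ e^(−t/τ₂))/(τ₁ − τ₂)].
At t = 29.72: e^(−t/τ₁) = 0.253082, e^(−t/τ₂) = 0.396272.
C₂ = 0.2300·[1 − (21.6296·0.253082 − 32.1070·0.396272)/(-10.4774)] = 0.2300·0.308125 = 0.0708688 mol/L.

0.07087 mol/L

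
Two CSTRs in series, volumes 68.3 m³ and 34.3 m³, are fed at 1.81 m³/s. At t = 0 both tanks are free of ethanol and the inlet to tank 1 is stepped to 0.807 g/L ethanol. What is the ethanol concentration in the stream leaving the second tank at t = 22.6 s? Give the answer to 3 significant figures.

0.163 g/L

Species balance on tank i: dCᵢ/dt = (Cᵢ₋₁ − Cᵢ)/τᵢ with τᵢ = Vᵢ/Q.
τ₁ = 68.3/1.81 = 37.735 s; τ₂ = 34.3/1.81 = 18.950 s.
Tank 1: C₁ = C_in(1 − e^(−t/τ₁)). Tank 2 (τ₁ ≠ τ₂): C₂ = C_in[1 − (τ₁ e^(−t/τ₁) − τ₂ e^(−t/τ₂))/(τ₁ − τ₂)].
At t = 22.6: e^(−t/τ₁) = 0.54941, e^(−t/τ₂) = 0.30343.
C₂ = 0.807·[1 − (37.735·0.54941 − 18.950·0.30343)/(18.785)] = 0.807·0.20245 = 0.16338 g/L.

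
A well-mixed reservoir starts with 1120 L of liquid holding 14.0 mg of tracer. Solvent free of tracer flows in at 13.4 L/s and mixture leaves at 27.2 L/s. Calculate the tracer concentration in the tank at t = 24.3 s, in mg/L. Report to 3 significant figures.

0.00885 mg/L

Total volume: dV/dt = Q_in − Q_out = -13.800 L/s, so V(t) = 1120 − 13.800 t and V(24.3) = 784.66 L.
No tracer enters, so dm/dt = −Q_out · (m/V).
Separate: dm/m = −Q_out dt/V(t) ⇒ ln(m/m₀) = −(Q_out/(Q_in−Q_out)) ln(V/V₀).
m = m₀ (V₀/V)^(Q_out/(Q_in−Q_out)) = 14.0 × (1120/784.66)^(-1.9710) = 6.9428 mg.
C = m/V = 6.9428/784.66 = 0.0088482 mg/L.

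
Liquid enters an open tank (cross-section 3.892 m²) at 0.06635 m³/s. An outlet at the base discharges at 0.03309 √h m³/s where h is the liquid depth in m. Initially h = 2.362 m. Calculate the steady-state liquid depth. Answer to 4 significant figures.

A dh/dt = Q_in − 0.03309 √h. Steady state requires inflow = outflow:
Q_in = 0.03309 √h_ss ⇒ √h_ss = 0.06635/0.03309 = 2.00514.
h_ss = 2.00514² = 4.02058 m. (Since h₀ = 2.362 m < h_ss, the level will rise toward this value.)

4.021 m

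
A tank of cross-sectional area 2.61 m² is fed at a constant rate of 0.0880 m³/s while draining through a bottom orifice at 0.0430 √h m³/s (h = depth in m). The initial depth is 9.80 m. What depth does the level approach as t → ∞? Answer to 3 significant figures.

4.19 m

Volume balance on the tank: A dh/dt = Q_in − 0.0430 √h. At steady state dh/dt = 0:
Q_in = 0.0430 √h_ss ⇒ √h_ss = 0.0880/0.0430 = 2.0465.
h_ss = 2.0465² = 4.1882 m. (Since h₀ = 9.80 m > h_ss, the level will fall toward this value.)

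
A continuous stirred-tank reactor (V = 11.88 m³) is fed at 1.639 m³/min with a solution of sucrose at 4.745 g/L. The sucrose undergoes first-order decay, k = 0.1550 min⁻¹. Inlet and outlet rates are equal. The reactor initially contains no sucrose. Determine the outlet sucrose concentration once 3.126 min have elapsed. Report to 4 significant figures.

1.340 g/L

Species balance: V dC/dt = Q C_in − Q C − k V C.
This is linear with rate a = Q/V + k = 0.292963 min⁻¹.
C_ss = Q C_in/(Q + kV) = 2.23453 g/L; C(t) = C_ss + (C₀ − C_ss) e^(−a t).
C(3.126) = 2.23453 + (-2.23453)·e^(−0.292963·3.126) = 2.23453 + (-2.23453)·0.400195 = 1.34028 g/L.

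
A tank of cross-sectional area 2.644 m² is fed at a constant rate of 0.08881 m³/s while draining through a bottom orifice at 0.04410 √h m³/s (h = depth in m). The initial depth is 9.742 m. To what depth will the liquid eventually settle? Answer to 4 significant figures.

4.056 m

A dh/dt = Q_in − 0.04410 √h. Steady state requires inflow = outflow:
Q_in = 0.04410 √h_ss ⇒ √h_ss = 0.08881/0.04410 = 2.01383.
h_ss = 2.01383² = 4.05552 m. (Since h₀ = 9.742 m > h_ss, the level will fall toward this value.)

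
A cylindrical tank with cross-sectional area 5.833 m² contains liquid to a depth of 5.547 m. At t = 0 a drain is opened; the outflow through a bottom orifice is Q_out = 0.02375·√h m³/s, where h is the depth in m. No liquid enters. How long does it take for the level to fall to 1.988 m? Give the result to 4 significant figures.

With no inflow, A dh/dt = −0.02375 √h.
∫ h^(−1/2) dh = −(0.02375/A) ∫ dt, giving 2√h = 2√h₀ − (0.02375/A) t.
t = 2A(√h₀ − √h)/0.02375 = 2·5.833·(√5.547 − √1.988)/0.02375
  = 11.6660 × (2.35521 − 1.40996) / 0.02375 = 464.303 s.

464.3 s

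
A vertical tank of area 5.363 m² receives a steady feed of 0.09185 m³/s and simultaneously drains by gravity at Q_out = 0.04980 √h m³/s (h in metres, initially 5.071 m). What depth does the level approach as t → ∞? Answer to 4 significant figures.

3.402 m

A dh/dt = Q_in − 0.04980 √h. Steady state requires inflow = outflow:
Q_in = 0.04980 √h_ss ⇒ √h_ss = 0.09185/0.04980 = 1.84438.
h_ss = 1.84438² = 3.40173 m. (Since h₀ = 5.071 m > h_ss, the level will fall toward this value.)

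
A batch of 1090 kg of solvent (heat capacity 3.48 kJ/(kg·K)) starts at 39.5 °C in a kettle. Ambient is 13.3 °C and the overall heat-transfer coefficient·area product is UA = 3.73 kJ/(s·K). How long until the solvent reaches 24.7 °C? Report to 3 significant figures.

Energy balance: M c_p dT/dt = −UA(T − T_amb).
τ = M c_p/UA = 1016.9 s; T_ss = T_amb = 13.300 °C.
T(t) = T_ss + (T₀ − T_ss)e^(−t/τ); set T = 24.7:
t = −τ ln[(T − T_ss)/(T₀ − T_ss)] = −1016.9 · ln(0.43511) = 846.25 s.

846 s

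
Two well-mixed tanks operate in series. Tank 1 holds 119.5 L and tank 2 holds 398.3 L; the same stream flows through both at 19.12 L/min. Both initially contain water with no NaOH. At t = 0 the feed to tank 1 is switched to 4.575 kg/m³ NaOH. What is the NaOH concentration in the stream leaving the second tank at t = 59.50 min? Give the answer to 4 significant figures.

4.199 kg/m³

Each tank obeys Vᵢ dCᵢ/dt = Q(Cᵢ₋₁ − Cᵢ), so τᵢ = Vᵢ/Q.
τ₁ = 119.5/19.12 = 6.25000 min; τ₂ = 398.3/19.12 = 20.8316 min.
Solving the cascade with C₁(0)=C₂(0)=0 gives C₂(t) = C_in[1 − (τ₁ e^(−t/τ₁) − τ₂ e^(−t/τ₂))/(τ₁ − τ₂)].
At t = 59.50: e^(−t/τ₁) = 7.33697e-05, e^(−t/τ₂) = 0.0574846.
C₂ = 4.575·[1 − (6.25000·7.33697e-05 − 20.8316·0.0574846)/(-14.5816)] = 4.575·0.917908 = 4.19943 kg/m³.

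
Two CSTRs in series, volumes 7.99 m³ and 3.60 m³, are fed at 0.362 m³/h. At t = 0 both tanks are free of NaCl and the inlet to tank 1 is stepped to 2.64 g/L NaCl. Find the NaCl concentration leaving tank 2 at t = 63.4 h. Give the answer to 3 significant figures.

2.37 g/L

Species balance on tank i: dCᵢ/dt = (Cᵢ₋₁ − Cᵢ)/τᵢ with τᵢ = Vᵢ/Q.
τ₁ = 7.99/0.362 = 22.072 h; τ₂ = 3.60/0.362 = 9.9448 h.
Tank 1: C₁ = C_in(1 − e^(−t/τ₁)). Tank 2 (τ₁ ≠ τ₂): C₂ = C_in[1 − (τ₁ e^(−t/τ₁) − τ₂ e^(−t/τ₂))/(τ₁ − τ₂)].
At t = 63.4: e^(−t/τ₁) = 0.056561, e^(−t/τ₂) = 0.0017032.
C₂ = 2.64·[1 − (22.072·0.056561 − 9.9448·0.0017032)/(12.127)] = 2.64·0.89845 = 2.3719 g/L.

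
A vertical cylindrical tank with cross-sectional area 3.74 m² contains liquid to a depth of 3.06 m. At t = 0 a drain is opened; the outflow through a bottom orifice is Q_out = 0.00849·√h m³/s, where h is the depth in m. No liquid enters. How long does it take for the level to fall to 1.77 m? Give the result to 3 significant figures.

With no inflow, A dh/dt = −0.00849 √h.
Separate and integrate: 2(√h − √h₀) = −(0.00849/A) t.
t = 2A(√h₀ − √h)/0.00849 = 2·3.74·(√3.06 − √1.77)/0.00849
  = 7.4800 × (1.7493 − 1.3304) / 0.00849 = 369.04 s.

369 s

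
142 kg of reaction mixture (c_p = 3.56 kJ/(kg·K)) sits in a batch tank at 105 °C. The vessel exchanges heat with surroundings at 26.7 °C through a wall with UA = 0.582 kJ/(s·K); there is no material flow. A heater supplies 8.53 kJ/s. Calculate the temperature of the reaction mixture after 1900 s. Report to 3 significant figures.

48.5 °C

M c_p dT/dt = −UA(T − T_amb) + Q̇.
dT/dt = (T_ss − T)/τ with T_ss = T_amb + Q̇/UA = 26.7 + 8.53/0.582 = 41.356 °C, τ = M c_p/UA = 142·3.56/0.582 = 868.59 s.
Solution: T(t) = T_ss + (T₀ − T_ss) e^(−t/τ).
T(1900) = 41.356 + (63.644)·0.11220 = 48.497 °C.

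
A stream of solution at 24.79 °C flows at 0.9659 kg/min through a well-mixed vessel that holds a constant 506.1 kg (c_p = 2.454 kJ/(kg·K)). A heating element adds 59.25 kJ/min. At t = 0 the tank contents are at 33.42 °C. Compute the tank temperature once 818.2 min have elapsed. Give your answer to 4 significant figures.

46.35 °C

Unsteady energy balance on the tank contents: M c_p dT/dt = ṁ c_p (T_in − T) + 59.25.
Rearrange: dT/dt = (T_ss − T)/τ with τ = M/ṁ = 523.967 min and T_ss = T_in + Q̇/(ṁ c_p) = 49.7866 °C.
T approaches T_ss exponentially: T(t) = T_ss + (T₀ − T_ss) e^(−t/τ).
T(818.2) = 49.7866 + (-16.3666)·e^(−818.2/523.967) = 49.7866 + (-16.3666)·0.209811 = 46.3527 °C.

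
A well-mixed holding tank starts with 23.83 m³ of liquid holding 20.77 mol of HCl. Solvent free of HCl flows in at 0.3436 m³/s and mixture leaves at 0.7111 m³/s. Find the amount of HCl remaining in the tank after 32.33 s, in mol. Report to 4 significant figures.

5.462 mol

Let m(t) be the amount of HCl. Volume: V(t) = V₀ + (Q_in − Q_out) t = 23.83 − 0.367500 t; V(32.33) = 11.9487 m³.
Solute balance: dm/dt = 0 − Q_out C = −Q_out m/V(t).
Separate: dm/m = −Q_out dt/V(t) ⇒ ln(m/m₀) = −(Q_out/(Q_in−Q_out)) ln(V/V₀).
m = m₀ (V₀/V)^(Q_out/(Q_in−Q_out)) = 20.77 × (23.83/11.9487)^(-1.93497) = 5.46171 mol.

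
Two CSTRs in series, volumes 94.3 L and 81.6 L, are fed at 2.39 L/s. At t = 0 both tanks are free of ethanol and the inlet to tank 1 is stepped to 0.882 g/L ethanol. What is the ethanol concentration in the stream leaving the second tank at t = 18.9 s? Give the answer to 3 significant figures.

0.0835 g/L

Species balance on tank i: dCᵢ/dt = (Cᵢ₋₁ − Cᵢ)/τᵢ with τᵢ = Vᵢ/Q.
τ₁ = 94.3/2.39 = 39.456 s; τ₂ = 81.6/2.39 = 34.142 s.
Tank 1: C₁ = C_in(1 − e^(−t/τ₁)). Tank 2 (τ₁ ≠ τ₂): C₂ = C_in[1 − (τ₁ e^(−t/τ₁) − τ₂ e^(−t/τ₂))/(τ₁ − τ₂)].
At t = 18.9: e^(−t/τ₁) = 0.61939, e^(−t/τ₂) = 0.57490.
C₂ = 0.882·[1 − (39.456·0.61939 − 34.142·0.57490)/(5.3138)] = 0.882·0.094698 = 0.083523 g/L.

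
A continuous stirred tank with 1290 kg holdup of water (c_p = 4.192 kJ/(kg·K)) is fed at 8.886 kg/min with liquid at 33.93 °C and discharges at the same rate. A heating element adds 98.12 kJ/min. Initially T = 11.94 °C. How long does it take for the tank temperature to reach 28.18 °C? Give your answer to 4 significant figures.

M c_p dT/dt = ṁ c_p (T_in − T) + Q̇.
τ = M/ṁ = 145.172 min; T_ss = T_in + Q̇/(ṁ c_p) = 36.5641 °C.
T(t) = T_ss + (T₀ − T_ss) e^(−t/τ). Set T = 28.18:
e^(−t/τ) = (28.18 − 36.5641)/(11.94 − 36.5641) = 0.340483
t = −145.172 · ln(0.340483) = 156.407 min.

156.4 min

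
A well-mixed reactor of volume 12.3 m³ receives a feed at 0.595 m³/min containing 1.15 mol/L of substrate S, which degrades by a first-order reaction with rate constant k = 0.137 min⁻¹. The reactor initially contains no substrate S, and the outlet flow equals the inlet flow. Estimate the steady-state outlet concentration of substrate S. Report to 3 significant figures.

V dC/dt = Q(C_in − C) − k V C.
At steady state: 0 = Q C_in − (Q + kV) C_ss, so C_ss = Q C_in/(Q + kV).
C_ss = 0.595·1.15/(0.595 + 0.137·12.3) = 0.68425/2.2801 = 0.30010 mol/L.

0.300 mol/L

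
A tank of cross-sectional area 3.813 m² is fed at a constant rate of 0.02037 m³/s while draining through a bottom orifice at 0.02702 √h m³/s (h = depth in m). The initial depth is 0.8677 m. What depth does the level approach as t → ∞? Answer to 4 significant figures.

Mass balance (ρ constant): A dh/dt = Q_in − 0.02702 √h. At steady state dh/dt = 0:
Q_in = 0.02702 √h_ss ⇒ √h_ss = 0.02037/0.02702 = 0.753886.
h_ss = 0.753886² = 0.568344 m. (Since h₀ = 0.8677 m > h_ss, the level will fall toward this value.)

0.5683 m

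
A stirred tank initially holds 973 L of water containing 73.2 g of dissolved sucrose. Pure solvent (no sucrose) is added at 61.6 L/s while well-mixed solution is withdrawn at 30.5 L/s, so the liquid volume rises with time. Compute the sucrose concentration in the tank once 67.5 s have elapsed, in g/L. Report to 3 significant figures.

Let m(t) be the amount of sucrose. Volume: V(t) = V₀ + (Q_in − Q_out) t = 973 + 31.100 t; V(67.5) = 3072.2 L.
Solute balance: dm/dt = 0 − Q_out C = −Q_out m/V(t).
dm/m = −Q_out dt/(V₀ + 31.100 t); integrating gives ln(m/m₀) = −(Q_out/(Q_in−Q_out)) ln(V/V₀).
m = m₀ (V₀/V)^(Q_out/(Q_in−Q_out)) = 73.2 × (973/3072.2)^(0.98071) = 23.703 g.
C = m/V = 23.703/3072.2 = 0.0077152 g/L.

0.00772 g/L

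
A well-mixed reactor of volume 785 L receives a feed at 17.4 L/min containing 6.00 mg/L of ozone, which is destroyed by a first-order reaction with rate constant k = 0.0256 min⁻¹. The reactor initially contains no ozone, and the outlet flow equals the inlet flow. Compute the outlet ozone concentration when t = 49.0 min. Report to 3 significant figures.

2.52 mg/L

V dC/dt = Q(C_in − C) − k V C.
This is linear with rate a = Q/V + k = 0.047766 min⁻¹.
C_ss = Q C_in/(Q + kV) = 2.7843 mg/L; C(t) = C_ss + (C₀ − C_ss) e^(−a t).
C(49.0) = 2.7843 + (-2.7843)·e^(−0.047766·49.0) = 2.7843 + (-2.7843)·0.096278 = 2.5162 mg/L.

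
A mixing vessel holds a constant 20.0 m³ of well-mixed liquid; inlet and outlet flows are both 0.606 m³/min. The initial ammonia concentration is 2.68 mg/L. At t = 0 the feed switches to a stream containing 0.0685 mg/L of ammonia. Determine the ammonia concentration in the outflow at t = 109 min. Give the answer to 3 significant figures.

0.165 mg/L

Species balance on the tank: V dC/dt = Q(C_in − C).
Rewrite as dC/dt + C/τ = C_in/τ, τ = V/Q = 33.003 min.
Integrating: C(t) = C_in + (C₀ − C_in) e^(−t/τ).
C(109) = 0.0685 + (2.68 − 0.0685)·e^(−109/33.003) = 0.0685 + (2.6115)·0.036784 = 0.16456 mg/L.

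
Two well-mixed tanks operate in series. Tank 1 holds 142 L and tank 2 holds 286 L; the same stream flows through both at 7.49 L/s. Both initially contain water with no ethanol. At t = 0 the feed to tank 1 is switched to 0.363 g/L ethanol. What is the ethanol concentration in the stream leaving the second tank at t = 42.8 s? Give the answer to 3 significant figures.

0.165 g/L

Each tank obeys Vᵢ dCᵢ/dt = Q(Cᵢ₋₁ − Cᵢ), so τᵢ = Vᵢ/Q.
τ₁ = 142/7.49 = 18.959 s; τ₂ = 286/7.49 = 38.184 s.
Tank 1: C₁ = C_in(1 − e^(−t/τ₁)). Tank 2 (τ₁ ≠ τ₂): C₂ = C_in[1 − (τ₁ e^(−t/τ₁) − τ₂ e^(−t/τ₂))/(τ₁ − τ₂)].
At t = 42.8: e^(−t/τ₁) = 0.10461, e^(−t/τ₂) = 0.32599.
C₂ = 0.363·[1 − (18.959·0.10461 − 38.184·0.32599)/(-19.226)] = 0.363·0.45570 = 0.16542 g/L.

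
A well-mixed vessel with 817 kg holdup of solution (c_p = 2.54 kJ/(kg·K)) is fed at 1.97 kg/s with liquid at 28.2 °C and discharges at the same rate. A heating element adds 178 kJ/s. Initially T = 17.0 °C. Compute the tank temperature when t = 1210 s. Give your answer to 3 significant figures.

M c_p dT/dt = ṁ c_p (T_in − T) + Q̇.
τ = M/ṁ = 414.72 s; T_ss = T_in + Q̇/(ṁ c_p) = 28.2 + 178/(1.97·2.54) = 63.773 °C.
This is linear first-order; T(t) = T_ss + (T₀ − T_ss) e^(−t/τ).
T(1210) = 63.773 + (-46.773)·e^(−1210/414.72) = 63.773 + (-46.773)·0.054062 = 61.244 °C.

61.2 °C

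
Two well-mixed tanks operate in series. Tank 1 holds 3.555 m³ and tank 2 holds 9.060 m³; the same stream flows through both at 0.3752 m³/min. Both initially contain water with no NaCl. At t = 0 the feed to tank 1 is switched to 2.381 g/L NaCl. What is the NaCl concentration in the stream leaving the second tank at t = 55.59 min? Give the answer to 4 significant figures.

1.993 g/L

Each tank obeys Vᵢ dCᵢ/dt = Q(Cᵢ₋₁ − Cᵢ), so τᵢ = Vᵢ/Q.
τ₁ = 3.555/0.3752 = 9.47495 min; τ₂ = 9.060/0.3752 = 24.1471 min.
Tank 1: C₁ = C_in(1 − e^(−t/τ₁)). Tank 2 (τ₁ ≠ τ₂): C₂ = C_in[1 − (τ₁ e^(−t/τ₁) − τ₂ e^(−t/τ₂))/(τ₁ − τ₂)].
At t = 55.59: e^(−t/τ₁) = 0.00283121, e^(−t/τ₂) = 0.100045.
C₂ = 2.381·[1 − (9.47495·0.00283121 − 24.1471·0.100045)/(-14.6722)] = 2.381·0.837177 = 1.99332 g/L.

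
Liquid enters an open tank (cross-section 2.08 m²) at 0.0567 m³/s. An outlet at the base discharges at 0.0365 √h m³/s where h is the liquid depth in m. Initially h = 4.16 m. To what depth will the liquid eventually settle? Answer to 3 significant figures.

2.41 m

A dh/dt = Q_in − 0.0365 √h. Steady state requires inflow = outflow:
Q_in = 0.0365 √h_ss ⇒ √h_ss = 0.0567/0.0365 = 1.5534.
h_ss = 1.5534² = 2.4131 m. (Since h₀ = 4.16 m > h_ss, the level will fall toward this value.)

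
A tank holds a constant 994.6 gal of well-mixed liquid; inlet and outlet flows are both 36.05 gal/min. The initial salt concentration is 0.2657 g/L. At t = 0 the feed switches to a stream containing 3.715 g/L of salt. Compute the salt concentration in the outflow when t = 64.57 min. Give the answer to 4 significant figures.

3.383 g/L

Transient balance on the dissolved component: V dC/dt = Q(C_in − C).
Time constant τ = V/Q = 994.6/36.05 = 27.5895 min.
Integrating: C(t) = C_in + (C₀ − C_in) e^(−t/τ).
C(64.57) = 3.715 + (0.2657 − 3.715)·e^(−64.57/27.5895) = 3.715 + (-3.44930)·0.0962904 = 3.38287 g/L.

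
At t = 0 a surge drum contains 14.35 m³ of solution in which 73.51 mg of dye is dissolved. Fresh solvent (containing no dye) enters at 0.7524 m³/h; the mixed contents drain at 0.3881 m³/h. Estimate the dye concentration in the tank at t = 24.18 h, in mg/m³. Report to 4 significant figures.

Let m(t) be the amount of dye. Volume: V(t) = V₀ + (Q_in − Q_out) t = 14.35 + 0.364300 t; V(24.18) = 23.1588 m³.
Species balance (pure solvent in): dm/dt = −Q_out · m/V(t).
dm/m = −Q_out dt/(V₀ + 0.364300 t); integrating gives ln(m/m₀) = −(Q_out/(Q_in−Q_out)) ln(V/V₀).
m = m₀ (V₀/V)^(Q_out/(Q_in−Q_out)) = 73.51 × (14.35/23.1588)^(1.06533) = 44.1472 mg.
C = m/V = 44.1472/23.1588 = 1.90628 mg/m³.

1.906 mg/m³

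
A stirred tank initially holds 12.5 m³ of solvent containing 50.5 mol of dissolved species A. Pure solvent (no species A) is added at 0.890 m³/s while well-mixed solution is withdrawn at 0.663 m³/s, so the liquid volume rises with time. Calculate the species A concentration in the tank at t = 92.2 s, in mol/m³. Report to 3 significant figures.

0.0854 mol/m³

Let m(t) be the amount of species A. Volume: V(t) = V₀ + (Q_in − Q_out) t = 12.5 + 0.22700 t; V(92.2) = 33.429 m³.
Solute balance: dm/dt = 0 − Q_out C = −Q_out m/V(t).
dm/m = −Q_out dt/(V₀ + 0.22700 t); integrating gives ln(m/m₀) = −(Q_out/(Q_in−Q_out)) ln(V/V₀).
m = m₀ (V₀/V)^(Q_out/(Q_in−Q_out)) = 50.5 × (12.5/33.429)^(2.9207) = 2.8544 mol.
C = m/V = 2.8544/33.429 = 0.085385 mol/m³.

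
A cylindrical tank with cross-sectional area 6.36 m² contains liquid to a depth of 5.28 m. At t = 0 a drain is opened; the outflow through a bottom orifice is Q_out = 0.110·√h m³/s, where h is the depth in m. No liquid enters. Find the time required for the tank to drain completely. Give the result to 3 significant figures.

266 s

A dh/dt = −Q_out = −0.110 √h.
∫ h^(−1/2) dh = −(0.110/A) ∫ dt, giving 2√h = 2√h₀ − (0.110/A) t.
Tank is empty when √h = 0: t_empty = 2A√h₀/0.110.
t_empty = 2·6.36·√5.28/0.110 = 12.720·2.2978/0.110 = 265.71 s.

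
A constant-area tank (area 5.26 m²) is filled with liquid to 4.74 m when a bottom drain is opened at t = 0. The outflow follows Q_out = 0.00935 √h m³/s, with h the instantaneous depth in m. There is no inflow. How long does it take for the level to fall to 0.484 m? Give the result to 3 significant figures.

A dh/dt = −Q_out = −0.00935 √h.
∫ h^(−1/2) dh = −(0.00935/A) ∫ dt, giving 2√h = 2√h₀ − (0.00935/A) t.
t = 2A(√h₀ − √h)/0.00935 = 2·5.26·(√4.74 − √0.484)/0.00935
  = 10.520 × (2.1772 − 0.69570) / 0.00935 = 1666.8 s.

1670 s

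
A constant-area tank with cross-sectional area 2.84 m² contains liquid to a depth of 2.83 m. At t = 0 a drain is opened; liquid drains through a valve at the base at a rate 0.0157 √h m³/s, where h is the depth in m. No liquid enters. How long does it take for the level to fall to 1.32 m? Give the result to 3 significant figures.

193 s

A dh/dt = −Q_out = −0.0157 √h.
This is separable: 2 d(√h)/dt = −0.0157/A, so √h = √h₀ − (0.0157/(2A)) t.
t = 2A(√h₀ − √h)/0.0157 = 2·2.84·(√2.83 − √1.32)/0.0157
  = 5.6800 × (1.6823 − 1.1489) / 0.0157 = 192.96 s.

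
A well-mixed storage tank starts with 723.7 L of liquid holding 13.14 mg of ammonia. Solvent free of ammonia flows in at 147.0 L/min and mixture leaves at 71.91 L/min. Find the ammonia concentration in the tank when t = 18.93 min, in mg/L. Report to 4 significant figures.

0.002164 mg/L

Let m(t) be the amount of ammonia. Volume: V(t) = V₀ + (Q_in − Q_out) t = 723.7 + 75.0900 t; V(18.93) = 2145.15 L.
No ammonia enters, so dm/dt = −Q_out · (m/V).
dm/m = −Q_out dt/(V₀ + 75.0900 t); integrating gives ln(m/m₀) = −(Q_out/(Q_in−Q_out)) ln(V/V₀).
m = m₀ (V₀/V)^(Q_out/(Q_in−Q_out)) = 13.14 × (723.7/2145.15)^(0.957651) = 4.64173 mg.
C = m/V = 4.64173/2145.15 = 0.00216382 mg/L.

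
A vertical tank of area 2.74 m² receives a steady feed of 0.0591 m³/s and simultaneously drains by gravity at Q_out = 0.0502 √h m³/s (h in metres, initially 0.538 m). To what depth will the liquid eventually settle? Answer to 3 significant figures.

Volume balance on the tank: A dh/dt = Q_in − 0.0502 √h. At steady state dh/dt = 0:
Q_in = 0.0502 √h_ss ⇒ √h_ss = 0.0591/0.0502 = 1.1773.
h_ss = 1.1773² = 1.3860 m. (Since h₀ = 0.538 m < h_ss, the level will rise toward this value.)

1.39 m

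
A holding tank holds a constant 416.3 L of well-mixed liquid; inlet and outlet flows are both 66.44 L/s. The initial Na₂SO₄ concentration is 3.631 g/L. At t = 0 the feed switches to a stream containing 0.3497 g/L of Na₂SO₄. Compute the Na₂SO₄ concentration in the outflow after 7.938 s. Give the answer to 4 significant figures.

Mass balance on the solute (V constant): V dC/dt = Q(C_in − C).
So dC/dt = (C_in − C)/τ with τ = V/Q = 416.3/66.44 = 6.26580 s.
This is linear first-order; C(t) = C_in + (C₀ − C_in) e^(−t/τ).
C(7.938) = 0.3497 + (3.631 − 0.3497)·e^(−7.938/6.26580) = 0.3497 + (3.28130)·0.281710 = 1.27408 g/L.

1.274 g/L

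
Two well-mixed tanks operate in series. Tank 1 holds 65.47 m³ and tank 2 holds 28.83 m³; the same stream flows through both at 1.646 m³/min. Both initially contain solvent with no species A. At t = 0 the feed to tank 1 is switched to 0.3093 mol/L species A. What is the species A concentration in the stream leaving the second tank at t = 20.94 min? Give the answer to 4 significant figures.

0.05647 mol/L

Each tank obeys Vᵢ dCᵢ/dt = Q(Cᵢ₋₁ − Cᵢ), so τᵢ = Vᵢ/Q.
τ₁ = 65.47/1.646 = 39.7752 min; τ₂ = 28.83/1.646 = 17.5152 min.
Tank 1: C₁ = C_in(1 − e^(−t/τ₁)). Tank 2 (τ₁ ≠ τ₂): C₂ = C_in[1 − (τ₁ e^(−t/τ₁) − τ₂ e^(−t/τ₂))/(τ₁ − τ₂)].
At t = 20.94: e^(−t/τ₁) = 0.590693, e^(−t/τ₂) = 0.302542.
C₂ = 0.3093·[1 − (39.7752·0.590693 − 17.5152·0.302542)/(22.2600)] = 0.3093·0.182577 = 0.0564710 mol/L.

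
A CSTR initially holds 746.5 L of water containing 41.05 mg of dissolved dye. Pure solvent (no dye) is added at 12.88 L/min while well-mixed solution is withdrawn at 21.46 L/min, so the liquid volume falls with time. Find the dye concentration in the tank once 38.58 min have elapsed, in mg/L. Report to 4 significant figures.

0.02282 mg/L

Let m(t) be the amount of dye. Volume: V(t) = V₀ + (Q_in − Q_out) t = 746.5 − 8.58000 t; V(38.58) = 415.484 L.
Species balance (pure solvent in): dm/dt = −Q_out · m/V(t).
Separate: dm/m = −Q_out dt/V(t) ⇒ ln(m/m₀) = −(Q_out/(Q_in−Q_out)) ln(V/V₀).
m = m₀ (V₀/V)^(Q_out/(Q_in−Q_out)) = 41.05 × (746.5/415.484)^(-2.50117) = 9.48040 mg.
C = m/V = 9.48040/415.484 = 0.0228178 mg/L.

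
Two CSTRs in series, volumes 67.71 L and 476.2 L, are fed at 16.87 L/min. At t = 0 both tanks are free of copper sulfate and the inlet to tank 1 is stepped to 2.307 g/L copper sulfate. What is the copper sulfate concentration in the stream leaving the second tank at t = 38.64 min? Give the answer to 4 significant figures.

Time constants: τᵢ = Vᵢ/Q for each well-mixed tank.
τ₁ = 67.71/16.87 = 4.01363 min; τ₂ = 476.2/16.87 = 28.2276 min.
Tank 1: C₁ = C_in(1 − e^(−t/τ₁)). Tank 2 (τ₁ ≠ τ₂): C₂ = C_in[1 − (τ₁ e^(−t/τ₁) − τ₂ e^(−t/τ₂))/(τ₁ − τ₂)].
At t = 38.64: e^(−t/τ₁) = 6.59122e-05, e^(−t/τ₂) = 0.254394.
C₂ = 2.307·[1 − (4.01363·6.59122e-05 − 28.2276·0.254394)/(-24.2140)] = 2.307·0.703450 = 1.62286 g/L.

1.623 g/L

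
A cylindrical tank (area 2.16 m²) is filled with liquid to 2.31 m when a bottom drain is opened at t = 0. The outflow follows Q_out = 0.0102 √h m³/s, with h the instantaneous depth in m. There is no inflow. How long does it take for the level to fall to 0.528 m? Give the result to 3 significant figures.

A dh/dt = −Q_out = −0.0102 √h.
This is separable: 2 d(√h)/dt = −0.0102/A, so √h = √h₀ − (0.0102/(2A)) t.
t = 2A(√h₀ − √h)/0.0102 = 2·2.16·(√2.31 − √0.528)/0.0102
  = 4.3200 × (1.5199 − 0.72664) / 0.0102 = 335.96 s.

336 s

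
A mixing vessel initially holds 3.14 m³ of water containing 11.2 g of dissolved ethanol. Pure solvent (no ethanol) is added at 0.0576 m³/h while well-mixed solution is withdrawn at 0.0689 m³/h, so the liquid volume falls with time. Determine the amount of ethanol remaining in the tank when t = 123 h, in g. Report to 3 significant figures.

0.317 g

Let m(t) be the amount of ethanol. Volume: V(t) = V₀ + (Q_in − Q_out) t = 3.14 − 0.011300 t; V(123) = 1.7501 m³.
No ethanol enters, so dm/dt = −Q_out · (m/V).
Separate: dm/m = −Q_out dt/V(t) ⇒ ln(m/m₀) = −(Q_out/(Q_in−Q_out)) ln(V/V₀).
m = m₀ (V₀/V)^(Q_out/(Q_in−Q_out)) = 11.2 × (3.14/1.7501)^(-6.0973) = 0.31718 g.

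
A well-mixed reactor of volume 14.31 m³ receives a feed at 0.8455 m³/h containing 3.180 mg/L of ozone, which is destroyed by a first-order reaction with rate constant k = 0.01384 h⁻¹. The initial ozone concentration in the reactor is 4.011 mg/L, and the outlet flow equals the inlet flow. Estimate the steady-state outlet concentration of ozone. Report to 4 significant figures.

V dC/dt = Q(C_in − C) − k V C.
Steady state (dC/dt = 0): C_ss = Q C_in/(Q + kV) = C_in/(1 + kV/Q).
C_ss = 0.8455·3.180/(0.8455 + 0.01384·14.31) = 2.68869/1.04355 = 2.57648 mg/L.

2.576 mg/L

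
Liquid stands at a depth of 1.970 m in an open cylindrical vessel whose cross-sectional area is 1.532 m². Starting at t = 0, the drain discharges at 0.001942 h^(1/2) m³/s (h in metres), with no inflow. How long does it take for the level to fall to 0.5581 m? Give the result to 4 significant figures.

A dh/dt = −Q_out = −0.001942 √h.
Separate and integrate: 2(√h − √h₀) = −(0.001942/A) t.
t = 2A(√h₀ − √h)/0.001942 = 2·1.532·(√1.970 − √0.5581)/0.001942
  = 3.06400 × (1.40357 − 0.747061) / 0.001942 = 1035.81 s.

1036 s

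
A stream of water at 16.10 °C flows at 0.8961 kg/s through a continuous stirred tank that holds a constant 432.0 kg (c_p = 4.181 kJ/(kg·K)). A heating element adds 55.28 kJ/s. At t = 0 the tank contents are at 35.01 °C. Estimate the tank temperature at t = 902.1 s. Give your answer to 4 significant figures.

M c_p dT/dt = ṁ c_p (T_in − T) + Q̇.
Rearrange: dT/dt = (T_ss − T)/τ with τ = M/ṁ = 482.089 s and T_ss = T_in + Q̇/(ṁ c_p) = 30.8547 °C.
Integrating: T(t) = T_ss + (T₀ − T_ss) e^(−t/τ).
T(902.1) = 30.8547 + (4.15527)·e^(−902.1/482.089) = 30.8547 + (4.15527)·0.153934 = 31.4944 °C.

31.49 °C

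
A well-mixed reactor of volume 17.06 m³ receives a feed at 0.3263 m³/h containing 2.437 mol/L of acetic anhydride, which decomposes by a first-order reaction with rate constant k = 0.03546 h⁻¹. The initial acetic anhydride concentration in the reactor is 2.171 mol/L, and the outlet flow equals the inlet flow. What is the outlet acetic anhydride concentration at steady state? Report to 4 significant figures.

V dC/dt = Q(C_in − C) − k V C.
Steady state (dC/dt = 0): C_ss = Q C_in/(Q + kV) = C_in/(1 + kV/Q).
C_ss = 0.3263·2.437/(0.3263 + 0.03546·17.06) = 0.795193/0.931248 = 0.853901 mol/L.

0.8539 mol/L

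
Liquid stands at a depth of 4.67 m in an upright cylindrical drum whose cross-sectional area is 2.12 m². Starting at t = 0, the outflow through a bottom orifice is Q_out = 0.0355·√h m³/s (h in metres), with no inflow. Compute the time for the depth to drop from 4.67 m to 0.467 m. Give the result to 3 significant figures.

176 s

A dh/dt = −Q_out = −0.0355 √h.
Separate and integrate: 2(√h − √h₀) = −(0.0355/A) t.
t = 2A(√h₀ − √h)/0.0355 = 2·2.12·(√4.67 − √0.467)/0.0355
  = 4.2400 × (2.1610 − 0.68337) / 0.0355 = 176.48 s.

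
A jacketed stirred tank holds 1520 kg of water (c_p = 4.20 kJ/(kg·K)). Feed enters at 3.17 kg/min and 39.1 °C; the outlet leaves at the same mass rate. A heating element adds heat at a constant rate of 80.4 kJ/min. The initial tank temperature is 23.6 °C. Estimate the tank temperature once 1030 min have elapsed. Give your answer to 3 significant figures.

M c_p dT/dt = ṁ c_p (T_in − T) + Q̇.
τ = M/ṁ = 479.50 min; T_ss = T_in + Q̇/(ṁ c_p) = 39.1 + 80.4/(3.17·4.20) = 45.139 °C.
T approaches T_ss exponentially: T(t) = T_ss + (T₀ − T_ss) e^(−t/τ).
T(1030) = 45.139 + (-21.539)·e^(−1030/479.50) = 45.139 + (-21.539)·0.11671 = 42.625 °C.

42.6 °C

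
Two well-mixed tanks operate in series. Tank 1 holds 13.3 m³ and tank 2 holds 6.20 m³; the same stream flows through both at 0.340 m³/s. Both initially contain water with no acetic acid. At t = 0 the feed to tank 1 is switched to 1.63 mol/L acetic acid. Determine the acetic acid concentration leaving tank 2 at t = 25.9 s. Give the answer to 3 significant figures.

0.399 mol/L

Each tank obeys Vᵢ dCᵢ/dt = Q(Cᵢ₋₁ − Cᵢ), so τᵢ = Vᵢ/Q.
τ₁ = 13.3/0.340 = 39.118 s; τ₂ = 6.20/0.340 = 18.235 s.
Solving the cascade with C₁(0)=C₂(0)=0 gives C₂(t) = C_in[1 − (τ₁ e^(−t/τ₁) − τ₂ e^(−t/τ₂))/(τ₁ − τ₂)].
At t = 25.9: e^(−t/τ₁) = 0.51576, e^(−t/τ₂) = 0.24164.
C₂ = 1.63·[1 − (39.118·0.51576 − 18.235·0.24164)/(20.882)] = 1.63·0.24486 = 0.39912 mol/L.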